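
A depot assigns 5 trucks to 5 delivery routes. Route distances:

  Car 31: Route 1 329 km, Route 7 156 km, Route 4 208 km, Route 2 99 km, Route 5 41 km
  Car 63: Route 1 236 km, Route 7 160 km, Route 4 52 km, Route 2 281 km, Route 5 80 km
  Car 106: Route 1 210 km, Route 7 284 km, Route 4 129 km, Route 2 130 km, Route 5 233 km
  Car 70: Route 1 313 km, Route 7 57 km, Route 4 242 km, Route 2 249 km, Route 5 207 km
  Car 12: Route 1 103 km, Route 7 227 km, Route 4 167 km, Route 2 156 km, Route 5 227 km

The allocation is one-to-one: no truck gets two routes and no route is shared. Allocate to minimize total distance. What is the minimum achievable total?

Min total: 383 km

This is a one-to-one assignment (minimum-cost bipartite matching).
Optimal: Car 31→Route 5 (41 km), Car 63→Route 4 (52 km), Car 106→Route 2 (130 km), Car 70→Route 7 (57 km), Car 12→Route 1 (103 km) — total 41+52+130+57+103 = 383 km.
Column-greedy (each route in turn goes to its cheapest remaining truck) gives 544 km, worse by 161.
Next-best assignment: Car 31→Route 2, Car 63→Route 5, Car 106→Route 4, Car 70→Route 7, Car 12→Route 1 = 468 km.
Every other assignment is strictly worse.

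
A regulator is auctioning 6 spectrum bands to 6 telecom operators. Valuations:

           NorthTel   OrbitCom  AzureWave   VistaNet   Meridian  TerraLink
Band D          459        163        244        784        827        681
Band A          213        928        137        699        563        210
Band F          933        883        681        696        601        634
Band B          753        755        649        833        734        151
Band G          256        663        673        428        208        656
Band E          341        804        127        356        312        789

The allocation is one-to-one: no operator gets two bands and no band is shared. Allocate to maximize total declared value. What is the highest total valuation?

This is the linear assignment problem.
Optimal: NorthTel→Band F ($933M), OrbitCom→Band A ($928M), AzureWave→Band G ($673M), VistaNet→Band B ($833M), Meridian→Band D ($827M), TerraLink→Band E ($789M) — total 933+928+673+833+827+789 = $4983M.
Every other assignment is strictly worse.

Maximum total: $4983M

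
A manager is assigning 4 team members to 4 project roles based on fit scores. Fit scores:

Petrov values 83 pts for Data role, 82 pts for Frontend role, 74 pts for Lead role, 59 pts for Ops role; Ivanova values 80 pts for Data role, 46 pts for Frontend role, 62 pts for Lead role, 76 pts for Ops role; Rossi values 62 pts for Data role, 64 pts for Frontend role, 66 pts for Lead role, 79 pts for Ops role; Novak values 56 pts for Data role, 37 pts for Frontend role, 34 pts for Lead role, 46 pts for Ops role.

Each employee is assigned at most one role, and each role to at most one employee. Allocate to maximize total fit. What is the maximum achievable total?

Treat this as an assignment problem: match each employee to one role.
Optimal: Petrov→Frontend role (82 pts), Ivanova→Ops role (76 pts), Rossi→Lead role (66 pts), Novak→Data role (56 pts) — total 82+76+66+56 = 280 pts.
Row-greedy (each employee in turn takes its best remaining role) gives 262 pts, worse by 18.

Max total: 280 pts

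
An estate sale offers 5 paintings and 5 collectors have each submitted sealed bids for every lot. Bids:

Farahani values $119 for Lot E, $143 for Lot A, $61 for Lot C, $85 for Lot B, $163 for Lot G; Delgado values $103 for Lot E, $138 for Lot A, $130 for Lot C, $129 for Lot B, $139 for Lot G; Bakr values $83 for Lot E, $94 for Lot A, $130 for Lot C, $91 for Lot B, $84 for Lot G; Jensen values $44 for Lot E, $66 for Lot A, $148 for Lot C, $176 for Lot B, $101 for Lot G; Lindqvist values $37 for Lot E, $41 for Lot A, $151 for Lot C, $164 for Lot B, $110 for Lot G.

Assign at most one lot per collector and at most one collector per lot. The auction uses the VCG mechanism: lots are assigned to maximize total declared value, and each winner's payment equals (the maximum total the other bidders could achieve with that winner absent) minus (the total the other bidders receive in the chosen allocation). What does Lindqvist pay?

Lindqvist pays $47.

Efficient allocation: Farahani→Lot G ($163), Delgado→Lot A ($138), Bakr→Lot E ($83), Jensen→Lot B ($176), Lindqvist→Lot C ($151); total welfare W = $711.
Lindqvist receives Lot C at value $151, so the others get W − 151 = $560.
Without Lindqvist: best allocation of the remaining 4 bidders over all 5 lots is Farahani→Lot G ($163), Delgado→Lot A ($138), Bakr→Lot C ($130), Jensen→Lot B ($176), total $607.
VCG payment = (others' best without Lindqvist) − (others' welfare with Lindqvist) = 607 − 560 = $47.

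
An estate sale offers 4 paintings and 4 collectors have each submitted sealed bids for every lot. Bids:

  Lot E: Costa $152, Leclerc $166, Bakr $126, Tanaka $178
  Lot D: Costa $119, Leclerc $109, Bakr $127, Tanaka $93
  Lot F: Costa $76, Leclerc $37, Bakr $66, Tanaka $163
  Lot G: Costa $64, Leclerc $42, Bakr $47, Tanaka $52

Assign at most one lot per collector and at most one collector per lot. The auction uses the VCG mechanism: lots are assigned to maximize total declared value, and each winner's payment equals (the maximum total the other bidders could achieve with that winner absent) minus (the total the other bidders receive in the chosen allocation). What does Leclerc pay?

Leclerc pays $88.

Efficient allocation: Costa→Lot G ($64), Leclerc→Lot E ($166), Bakr→Lot D ($127), Tanaka→Lot F ($163); total welfare W = $520.
Leclerc receives Lot E at value $166, so the others get W − 166 = $354.
Without Leclerc: best allocation of the remaining 3 bidders over all 4 lots is Costa→Lot E ($152), Bakr→Lot D ($127), Tanaka→Lot F ($163), total $442.
VCG payment = (others' best without Leclerc) − (others' welfare with Leclerc) = 442 − 354 = $88.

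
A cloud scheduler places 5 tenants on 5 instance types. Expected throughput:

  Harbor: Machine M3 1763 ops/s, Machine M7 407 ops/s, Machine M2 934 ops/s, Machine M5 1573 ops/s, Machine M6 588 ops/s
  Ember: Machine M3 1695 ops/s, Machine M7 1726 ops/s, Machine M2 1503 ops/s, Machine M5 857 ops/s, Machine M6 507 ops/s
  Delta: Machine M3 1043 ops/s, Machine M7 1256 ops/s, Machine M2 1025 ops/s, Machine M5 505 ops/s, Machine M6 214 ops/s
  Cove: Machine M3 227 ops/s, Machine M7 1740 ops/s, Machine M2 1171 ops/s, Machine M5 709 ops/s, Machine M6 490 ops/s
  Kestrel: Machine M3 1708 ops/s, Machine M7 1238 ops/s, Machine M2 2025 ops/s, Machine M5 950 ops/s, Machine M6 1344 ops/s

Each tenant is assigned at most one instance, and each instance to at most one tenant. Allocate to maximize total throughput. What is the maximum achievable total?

Max total: 7377 ops/s

This is a one-to-one assignment (maximum-weight bipartite matching).
Optimal: Harbor→Machine M5 (1573 ops/s), Ember→Machine M3 (1695 ops/s), Delta→Machine M2 (1025 ops/s), Cove→Machine M7 (1740 ops/s), Kestrel→Machine M6 (1344 ops/s) — total 1573+1695+1025+1740+1344 = 7377 ops/s.
No other one-to-one assignment exceeds 7377 ops/s.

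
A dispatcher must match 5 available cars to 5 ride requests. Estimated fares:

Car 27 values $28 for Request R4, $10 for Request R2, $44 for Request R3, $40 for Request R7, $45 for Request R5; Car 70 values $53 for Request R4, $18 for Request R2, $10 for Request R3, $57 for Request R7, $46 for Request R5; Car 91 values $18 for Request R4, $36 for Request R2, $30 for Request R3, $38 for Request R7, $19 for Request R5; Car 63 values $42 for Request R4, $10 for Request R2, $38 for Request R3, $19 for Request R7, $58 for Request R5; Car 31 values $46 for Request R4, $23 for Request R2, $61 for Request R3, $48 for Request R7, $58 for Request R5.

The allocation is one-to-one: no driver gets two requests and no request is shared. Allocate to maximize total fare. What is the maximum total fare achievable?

Optimal: Car 27→Request R7 ($40), Car 70→Request R4 ($53), Car 91→Request R2 ($36), Car 63→Request R5 ($58), Car 31→Request R3 ($61) — total 40+53+36+58+61 = $248.
No other one-to-one assignment exceeds $248.

Max total: $248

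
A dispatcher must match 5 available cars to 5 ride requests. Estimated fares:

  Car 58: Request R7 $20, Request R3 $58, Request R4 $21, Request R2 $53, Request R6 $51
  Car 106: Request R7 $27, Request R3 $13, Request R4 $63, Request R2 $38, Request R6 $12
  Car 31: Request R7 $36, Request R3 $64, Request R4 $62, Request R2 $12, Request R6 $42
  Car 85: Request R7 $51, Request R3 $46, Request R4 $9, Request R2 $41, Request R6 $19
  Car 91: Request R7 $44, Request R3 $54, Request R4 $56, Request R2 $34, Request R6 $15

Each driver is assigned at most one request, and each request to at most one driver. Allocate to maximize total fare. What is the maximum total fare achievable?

Maximum total: $263

Optimal: Car 58→Request R2 ($53), Car 106→Request R4 ($63), Car 31→Request R6 ($42), Car 85→Request R7 ($51), Car 91→Request R3 ($54) — total 53+63+42+51+54 = $263.
Column-greedy (each request in turn goes to its best remaining driver) gives $246, worse by 17.
Checked against all permutations: $263 is optimal.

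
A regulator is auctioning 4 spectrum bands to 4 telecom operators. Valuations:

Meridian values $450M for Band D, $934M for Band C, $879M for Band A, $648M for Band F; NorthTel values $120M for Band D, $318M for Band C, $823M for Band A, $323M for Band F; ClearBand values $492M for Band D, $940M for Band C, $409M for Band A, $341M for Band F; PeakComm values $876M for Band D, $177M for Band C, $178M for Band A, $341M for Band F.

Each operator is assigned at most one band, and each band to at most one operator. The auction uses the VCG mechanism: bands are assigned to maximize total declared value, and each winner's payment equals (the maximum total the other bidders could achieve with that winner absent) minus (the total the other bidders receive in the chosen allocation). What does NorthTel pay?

NorthTel pays $231M.

Efficient allocation: Meridian→Band F ($648M), NorthTel→Band A ($823M), ClearBand→Band C ($940M), PeakComm→Band D ($876M); total welfare W = $3287M.
NorthTel receives Band A at value $823M, so the others get W − 823 = $2464M.
Without NorthTel: best allocation of the remaining 3 bidders over all 4 bands is Meridian→Band A ($879M), ClearBand→Band C ($940M), PeakComm→Band D ($876M), total $2695M.
VCG payment = (others' best without NorthTel) − (others' welfare with NorthTel) = 2695 − 2464 = $231M.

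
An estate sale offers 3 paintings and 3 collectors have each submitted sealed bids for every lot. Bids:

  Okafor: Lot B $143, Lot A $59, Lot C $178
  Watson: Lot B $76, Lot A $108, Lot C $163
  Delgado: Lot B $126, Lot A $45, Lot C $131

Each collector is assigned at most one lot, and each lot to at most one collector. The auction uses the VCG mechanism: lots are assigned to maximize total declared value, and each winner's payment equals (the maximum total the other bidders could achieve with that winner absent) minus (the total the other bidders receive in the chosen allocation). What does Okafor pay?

Efficient allocation: Okafor→Lot C ($178), Watson→Lot A ($108), Delgado→Lot B ($126); total welfare W = $412.
Okafor receives Lot C at value $178, so the others get W − 178 = $234.
Without Okafor: best allocation of the remaining 2 bidders over all 3 lots is Watson→Lot C ($163), Delgado→Lot B ($126), total $289.
VCG payment = (others' best without Okafor) − (others' welfare with Okafor) = 289 − 234 = $55.

Okafor pays $55.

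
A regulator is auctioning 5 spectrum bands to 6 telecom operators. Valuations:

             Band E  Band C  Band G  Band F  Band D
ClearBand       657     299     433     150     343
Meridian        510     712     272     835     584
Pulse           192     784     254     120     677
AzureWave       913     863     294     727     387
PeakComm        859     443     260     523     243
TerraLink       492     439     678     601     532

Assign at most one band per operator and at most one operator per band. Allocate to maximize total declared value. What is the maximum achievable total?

Treat this as an assignment problem: match each operator to one band.
Optimal: PeakComm→Band E ($859M), AzureWave→Band C ($863M), TerraLink→Band G ($678M), Meridian→Band F ($835M), Pulse→Band D ($677M) — total 859+863+678+835+677 = $3912M.
Row-greedy (each operator in turn takes its best remaining band) gives $2923M, worse by 989.
Swapping Pulse↔Meridian (Pulse→Band F $120M, Meridian→Band D $584M) loses 808.

Maximum total: $3912M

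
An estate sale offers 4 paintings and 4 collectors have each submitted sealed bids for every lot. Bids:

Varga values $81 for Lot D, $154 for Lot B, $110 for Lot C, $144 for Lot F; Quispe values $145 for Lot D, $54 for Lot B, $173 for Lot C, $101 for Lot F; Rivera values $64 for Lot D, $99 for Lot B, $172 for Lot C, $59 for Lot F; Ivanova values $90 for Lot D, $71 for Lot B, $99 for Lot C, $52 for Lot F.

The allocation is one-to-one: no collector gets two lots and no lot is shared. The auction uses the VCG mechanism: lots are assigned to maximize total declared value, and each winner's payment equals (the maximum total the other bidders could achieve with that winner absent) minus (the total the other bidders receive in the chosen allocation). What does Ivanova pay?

Ivanova pays $10.

Efficient allocation: Varga→Lot F ($144), Quispe→Lot D ($145), Rivera→Lot C ($172), Ivanova→Lot B ($71); total welfare W = $532.
Ivanova receives Lot B at value $71, so the others get W − 71 = $461.
Without Ivanova: best allocation of the remaining 3 bidders over all 4 lots is Varga→Lot B ($154), Quispe→Lot D ($145), Rivera→Lot C ($172), total $471.
VCG payment = (others' best without Ivanova) − (others' welfare with Ivanova) = 471 − 461 = $10.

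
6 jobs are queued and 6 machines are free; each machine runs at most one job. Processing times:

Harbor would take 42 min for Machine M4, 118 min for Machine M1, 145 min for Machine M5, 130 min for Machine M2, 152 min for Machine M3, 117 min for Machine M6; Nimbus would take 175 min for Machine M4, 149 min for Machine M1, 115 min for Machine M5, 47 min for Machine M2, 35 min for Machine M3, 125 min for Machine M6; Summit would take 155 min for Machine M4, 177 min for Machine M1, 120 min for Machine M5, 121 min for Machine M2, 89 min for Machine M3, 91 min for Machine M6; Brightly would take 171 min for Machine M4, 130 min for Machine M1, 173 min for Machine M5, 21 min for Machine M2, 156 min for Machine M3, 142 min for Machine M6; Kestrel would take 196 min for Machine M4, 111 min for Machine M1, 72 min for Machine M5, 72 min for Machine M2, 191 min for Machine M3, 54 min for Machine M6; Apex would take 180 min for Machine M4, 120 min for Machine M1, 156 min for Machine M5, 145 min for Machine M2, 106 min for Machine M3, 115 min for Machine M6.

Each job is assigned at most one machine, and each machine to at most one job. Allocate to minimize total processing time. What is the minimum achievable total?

Optimal: Harbor→Machine M4 (42 min), Nimbus→Machine M3 (35 min), Summit→Machine M6 (91 min), Brightly→Machine M2 (21 min), Kestrel→Machine M5 (72 min), Apex→Machine M1 (120 min) — total 42+35+91+21+72+120 = 381 min.
Column-greedy (each machine in turn goes to its cheapest remaining job) gives 493 min, worse by 112.
Swapping Harbor↔Apex (Harbor→Machine M1 118 min, Apex→Machine M4 180 min) adds 136.

Minimum total: 381 min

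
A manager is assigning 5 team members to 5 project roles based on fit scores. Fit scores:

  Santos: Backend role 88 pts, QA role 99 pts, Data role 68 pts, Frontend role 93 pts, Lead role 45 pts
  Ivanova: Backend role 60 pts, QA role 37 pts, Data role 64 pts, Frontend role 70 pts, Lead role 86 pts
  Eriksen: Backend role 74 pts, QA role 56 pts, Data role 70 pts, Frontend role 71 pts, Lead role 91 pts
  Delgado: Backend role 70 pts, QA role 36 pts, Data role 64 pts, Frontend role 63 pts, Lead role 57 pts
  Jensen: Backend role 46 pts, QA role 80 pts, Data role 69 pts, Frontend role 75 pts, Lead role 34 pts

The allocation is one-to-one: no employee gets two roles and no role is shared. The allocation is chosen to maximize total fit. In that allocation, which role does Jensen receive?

Jensen receives Frontend role.

Optimal: Santos→QA role (99 pts), Ivanova→Lead role (86 pts), Eriksen→Data role (70 pts), Delgado→Backend role (70 pts), Jensen→Frontend role (75 pts) — total 99+86+70+70+75 = 400 pts.
Column-greedy (each role in turn goes to its best remaining employee) gives 365 pts, worse by 35.
Next-best assignment: Santos→QA role, Ivanova→Data role, Eriksen→Lead role, Delgado→Backend role, Jensen→Frontend role = 399 pts.
Jensen's own top role is QA role (80 pts), but forcing Jensen→QA role and reassigning the rest optimally gives only 399 pts — worse by 1.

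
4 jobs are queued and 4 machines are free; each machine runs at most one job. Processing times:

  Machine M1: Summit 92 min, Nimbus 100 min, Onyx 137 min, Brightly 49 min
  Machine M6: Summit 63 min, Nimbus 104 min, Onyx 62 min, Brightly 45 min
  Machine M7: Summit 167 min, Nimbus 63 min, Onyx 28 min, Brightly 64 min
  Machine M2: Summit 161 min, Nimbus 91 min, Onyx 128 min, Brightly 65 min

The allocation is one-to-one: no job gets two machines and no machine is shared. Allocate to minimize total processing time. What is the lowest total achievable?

Treat this as an assignment problem: match each job to one machine.
Optimal: Summit→Machine M6 (63 min), Nimbus→Machine M2 (91 min), Onyx→Machine M7 (28 min), Brightly→Machine M1 (49 min) — total 63+91+28+49 = 231 min.
Next-best assignment: Summit→Machine M1, Nimbus→Machine M2, Onyx→Machine M7, Brightly→Machine M6 = 256 min.
Swapping Summit↔Nimbus (Summit→Machine M2 161 min, Nimbus→Machine M6 104 min) adds 111.
Checked against all permutations: 231 min is optimal.

Minimum total: 231 min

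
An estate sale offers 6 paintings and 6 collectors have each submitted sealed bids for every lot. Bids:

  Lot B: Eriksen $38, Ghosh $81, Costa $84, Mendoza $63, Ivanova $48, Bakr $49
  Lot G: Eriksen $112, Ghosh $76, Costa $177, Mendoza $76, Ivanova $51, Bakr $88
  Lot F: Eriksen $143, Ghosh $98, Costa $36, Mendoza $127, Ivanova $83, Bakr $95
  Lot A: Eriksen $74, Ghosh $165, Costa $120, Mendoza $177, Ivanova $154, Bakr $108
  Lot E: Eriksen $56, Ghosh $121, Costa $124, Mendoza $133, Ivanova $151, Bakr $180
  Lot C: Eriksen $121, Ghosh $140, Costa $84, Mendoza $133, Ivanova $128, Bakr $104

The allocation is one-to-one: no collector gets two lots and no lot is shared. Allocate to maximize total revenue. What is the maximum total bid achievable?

Maximum total: $886

Optimal: Eriksen→Lot F ($143), Ghosh→Lot B ($81), Costa→Lot G ($177), Mendoza→Lot A ($177), Ivanova→Lot C ($128), Bakr→Lot E ($180) — total 143+81+177+177+128+180 = $886.
Column-greedy (each lot in turn goes to its best remaining collector) gives $796, worse by 90.
Checked against all permutations: $886 is optimal.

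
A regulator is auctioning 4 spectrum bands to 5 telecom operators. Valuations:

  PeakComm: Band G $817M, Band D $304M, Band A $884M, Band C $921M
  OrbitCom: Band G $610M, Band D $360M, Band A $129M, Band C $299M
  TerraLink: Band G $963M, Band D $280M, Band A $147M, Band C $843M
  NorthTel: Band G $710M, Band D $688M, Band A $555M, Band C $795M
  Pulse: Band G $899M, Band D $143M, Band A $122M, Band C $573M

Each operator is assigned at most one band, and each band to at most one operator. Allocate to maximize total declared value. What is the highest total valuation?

Max total: $3314M

Optimal: Pulse→Band G ($899M), NorthTel→Band D ($688M), PeakComm→Band A ($884M), TerraLink→Band C ($843M) — total 899+688+884+843 = $3314M.
Max-entry greedy (repeatedly take the single best remaining cell) gives $2701M, worse by 613.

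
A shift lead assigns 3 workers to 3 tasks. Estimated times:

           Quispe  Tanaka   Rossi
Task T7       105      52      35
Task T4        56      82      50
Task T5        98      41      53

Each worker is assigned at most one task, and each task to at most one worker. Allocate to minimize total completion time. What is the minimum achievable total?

Optimal: Quispe→Task T4 (56 min), Tanaka→Task T5 (41 min), Rossi→Task T7 (35 min) — total 56+41+35 = 132 min.
Swapping Rossi↔Tanaka (Rossi→Task T5 53 min, Tanaka→Task T7 52 min) adds 29.

Minimum total: 132 min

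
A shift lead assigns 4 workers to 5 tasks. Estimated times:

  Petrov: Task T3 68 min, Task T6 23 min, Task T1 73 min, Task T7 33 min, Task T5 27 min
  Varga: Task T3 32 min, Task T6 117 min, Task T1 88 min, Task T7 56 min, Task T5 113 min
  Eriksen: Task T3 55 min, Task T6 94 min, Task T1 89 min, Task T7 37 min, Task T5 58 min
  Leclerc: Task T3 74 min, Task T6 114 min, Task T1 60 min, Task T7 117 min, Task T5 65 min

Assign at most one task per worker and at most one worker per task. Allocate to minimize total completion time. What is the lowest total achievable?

Minimum total: 152 min

Optimal: Petrov→Task T6 (23 min), Varga→Task T3 (32 min), Eriksen→Task T7 (37 min), Leclerc→Task T1 (60 min) — total 23+32+37+60 = 152 min.
Every other assignment is strictly worse.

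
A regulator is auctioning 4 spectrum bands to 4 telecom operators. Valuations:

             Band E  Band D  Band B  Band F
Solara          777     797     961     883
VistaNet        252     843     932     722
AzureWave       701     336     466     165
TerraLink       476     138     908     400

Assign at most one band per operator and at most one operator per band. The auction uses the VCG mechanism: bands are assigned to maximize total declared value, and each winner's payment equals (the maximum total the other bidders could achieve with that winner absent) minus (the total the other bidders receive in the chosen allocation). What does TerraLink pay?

Efficient allocation: Solara→Band F ($883M), VistaNet→Band D ($843M), AzureWave→Band E ($701M), TerraLink→Band B ($908M); total welfare W = $3335M.
TerraLink receives Band B at value $908M, so the others get W − 908 = $2427M.
Without TerraLink: best allocation of the remaining 3 bidders over all 4 bands is Solara→Band F ($883M), VistaNet→Band B ($932M), AzureWave→Band E ($701M), total $2516M.
VCG payment = (others' best without TerraLink) − (others' welfare with TerraLink) = 2516 − 2427 = $89M.

TerraLink pays $89M.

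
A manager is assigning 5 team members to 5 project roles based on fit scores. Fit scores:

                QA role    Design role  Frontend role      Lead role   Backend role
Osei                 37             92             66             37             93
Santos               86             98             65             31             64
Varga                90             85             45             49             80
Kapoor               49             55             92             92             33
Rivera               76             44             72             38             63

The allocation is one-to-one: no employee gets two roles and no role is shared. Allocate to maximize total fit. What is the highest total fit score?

Optimal: Osei→Backend role (93 pts), Santos→Design role (98 pts), Varga→QA role (90 pts), Kapoor→Lead role (92 pts), Rivera→Frontend role (72 pts) — total 93+98+90+92+72 = 445 pts.
Row-greedy (each employee in turn takes its best remaining role) gives 411 pts, worse by 34.
Swapping Rivera↔Varga (Rivera→QA role 76 pts, Varga→Frontend role 45 pts) loses 41.
Every other assignment is strictly worse.

Max total: 445 pts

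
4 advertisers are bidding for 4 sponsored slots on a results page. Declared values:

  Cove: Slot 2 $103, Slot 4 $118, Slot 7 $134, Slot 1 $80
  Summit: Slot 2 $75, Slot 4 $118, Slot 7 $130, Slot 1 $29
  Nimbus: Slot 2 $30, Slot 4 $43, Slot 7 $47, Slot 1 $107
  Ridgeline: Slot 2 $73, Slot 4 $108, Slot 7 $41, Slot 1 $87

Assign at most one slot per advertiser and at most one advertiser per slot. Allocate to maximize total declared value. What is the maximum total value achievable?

Maximum total: $448

Optimal: Cove→Slot 2 ($103), Summit→Slot 7 ($130), Nimbus→Slot 1 ($107), Ridgeline→Slot 4 ($108) — total 103+130+107+108 = $448.
Row-greedy (each advertiser in turn takes its best remaining slot) gives $432, worse by 16.
Next-best assignment: Cove→Slot 7, Summit→Slot 4, Nimbus→Slot 1, Ridgeline→Slot 2 = $432.
No other one-to-one assignment exceeds $448.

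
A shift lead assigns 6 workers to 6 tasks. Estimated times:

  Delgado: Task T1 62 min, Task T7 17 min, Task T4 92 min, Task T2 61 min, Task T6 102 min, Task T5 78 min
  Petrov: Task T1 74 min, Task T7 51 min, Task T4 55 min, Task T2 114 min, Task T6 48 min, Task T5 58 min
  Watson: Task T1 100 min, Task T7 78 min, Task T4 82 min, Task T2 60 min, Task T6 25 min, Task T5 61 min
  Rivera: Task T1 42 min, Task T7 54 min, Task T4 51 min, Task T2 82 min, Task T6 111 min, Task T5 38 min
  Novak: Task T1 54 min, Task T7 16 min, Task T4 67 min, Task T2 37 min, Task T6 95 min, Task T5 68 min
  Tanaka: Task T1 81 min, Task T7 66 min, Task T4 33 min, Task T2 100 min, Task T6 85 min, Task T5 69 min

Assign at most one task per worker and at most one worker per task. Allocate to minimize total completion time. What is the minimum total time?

Optimal: Delgado→Task T7 (17 min), Petrov→Task T5 (58 min), Watson→Task T6 (25 min), Rivera→Task T1 (42 min), Novak→Task T2 (37 min), Tanaka→Task T4 (33 min) — total 17+58+25+42+37+33 = 212 min.
Min-entry greedy (repeatedly take the single cheapest remaining cell) gives 247 min, worse by 35.
Next-best assignment: Delgado→Task T7, Petrov→Task T1, Watson→Task T6, Rivera→Task T5, Novak→Task T2, Tanaka→Task T4 = 224 min.
Swapping Tanaka↔Delgado (Tanaka→Task T7 66 min, Delgado→Task T4 92 min) adds 108.
Checked against all permutations: 212 min is optimal.

Minimum total: 212 min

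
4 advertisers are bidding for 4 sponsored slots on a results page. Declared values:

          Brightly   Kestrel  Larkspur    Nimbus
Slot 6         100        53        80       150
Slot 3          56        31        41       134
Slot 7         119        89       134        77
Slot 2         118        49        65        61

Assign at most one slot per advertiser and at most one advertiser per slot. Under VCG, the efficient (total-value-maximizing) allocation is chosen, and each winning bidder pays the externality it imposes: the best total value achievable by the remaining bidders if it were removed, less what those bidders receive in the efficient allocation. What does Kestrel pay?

Efficient allocation: Brightly→Slot 2 ($118), Kestrel→Slot 6 ($53), Larkspur→Slot 7 ($134), Nimbus→Slot 3 ($134); total welfare W = $439.
Kestrel receives Slot 6 at value $53, so the others get W − 53 = $386.
Without Kestrel: best allocation of the remaining 3 bidders over all 4 slots is Brightly→Slot 2 ($118), Larkspur→Slot 7 ($134), Nimbus→Slot 6 ($150), total $402.
VCG payment = (others' best without Kestrel) − (others' welfare with Kestrel) = 402 − 386 = $16.

Kestrel pays $16.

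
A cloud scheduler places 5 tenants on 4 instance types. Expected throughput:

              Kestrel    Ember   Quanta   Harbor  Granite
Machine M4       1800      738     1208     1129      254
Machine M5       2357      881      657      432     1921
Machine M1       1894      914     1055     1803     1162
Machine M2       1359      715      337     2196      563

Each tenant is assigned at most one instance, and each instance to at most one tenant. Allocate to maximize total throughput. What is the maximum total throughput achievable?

Treat this as an assignment problem: match each tenant to one instance.
Optimal: Quanta→Machine M4 (1208 ops/s), Granite→Machine M5 (1921 ops/s), Kestrel→Machine M1 (1894 ops/s), Harbor→Machine M2 (2196 ops/s) — total 1208+1921+1894+2196 = 7219 ops/s.
Max-entry greedy (repeatedly take the single best remaining cell) gives 6923 ops/s, worse by 296.
Swapping Kestrel↔Harbor (Kestrel→Machine M2 1359 ops/s, Harbor→Machine M1 1803 ops/s) loses 928.
Every other assignment is strictly worse.

Max total: 7219 ops/s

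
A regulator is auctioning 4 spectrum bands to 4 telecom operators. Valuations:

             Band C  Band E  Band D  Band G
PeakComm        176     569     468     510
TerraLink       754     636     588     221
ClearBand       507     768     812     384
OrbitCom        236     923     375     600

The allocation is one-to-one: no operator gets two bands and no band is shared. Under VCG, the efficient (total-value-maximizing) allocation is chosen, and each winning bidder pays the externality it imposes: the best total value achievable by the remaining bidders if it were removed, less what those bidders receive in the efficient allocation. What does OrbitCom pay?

Efficient allocation: PeakComm→Band G ($510M), TerraLink→Band C ($754M), ClearBand→Band D ($812M), OrbitCom→Band E ($923M); total welfare W = $2999M.
OrbitCom receives Band E at value $923M, so the others get W − 923 = $2076M.
Without OrbitCom: best allocation of the remaining 3 bidders over all 4 bands is PeakComm→Band E ($569M), TerraLink→Band C ($754M), ClearBand→Band D ($812M), total $2135M.
VCG payment = (others' best without OrbitCom) − (others' welfare with OrbitCom) = 2135 − 2076 = $59M.

OrbitCom pays $59M.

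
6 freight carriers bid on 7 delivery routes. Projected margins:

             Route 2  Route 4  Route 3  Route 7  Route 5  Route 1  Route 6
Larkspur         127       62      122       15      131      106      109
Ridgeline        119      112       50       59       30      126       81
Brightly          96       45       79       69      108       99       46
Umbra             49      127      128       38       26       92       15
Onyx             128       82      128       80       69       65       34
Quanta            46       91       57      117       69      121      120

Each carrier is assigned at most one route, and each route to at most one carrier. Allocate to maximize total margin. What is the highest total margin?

Optimal: Larkspur→Route 2 ($127k), Ridgeline→Route 1 ($126k), Brightly→Route 5 ($108k), Umbra→Route 4 ($127k), Onyx→Route 3 ($128k), Quanta→Route 6 ($120k) — total 127+126+108+127+128+120 = $736k.
Max-entry greedy (repeatedly take the single best remaining cell) gives $702k, worse by 34.
Next-best assignment: Larkspur→Route 2, Ridgeline→Route 1, Brightly→Route 5, Umbra→Route 4, Onyx→Route 3, Quanta→Route 7 = $733k.
Swapping Larkspur↔Umbra (Larkspur→Route 4 $62k, Umbra→Route 2 $49k) loses 143.

Maximum total: $736k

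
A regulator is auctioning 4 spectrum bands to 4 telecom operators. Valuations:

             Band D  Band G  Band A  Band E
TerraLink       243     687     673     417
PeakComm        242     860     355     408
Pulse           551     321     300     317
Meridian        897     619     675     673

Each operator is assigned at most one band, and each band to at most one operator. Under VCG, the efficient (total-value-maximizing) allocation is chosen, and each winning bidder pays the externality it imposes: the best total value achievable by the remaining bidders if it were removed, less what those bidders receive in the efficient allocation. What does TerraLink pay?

TerraLink pays $2M.

Efficient allocation: TerraLink→Band A ($673M), PeakComm→Band G ($860M), Pulse→Band D ($551M), Meridian→Band E ($673M); total welfare W = $2757M.
TerraLink receives Band A at value $673M, so the others get W − 673 = $2084M.
Without TerraLink: best allocation of the remaining 3 bidders over all 4 bands is PeakComm→Band G ($860M), Pulse→Band D ($551M), Meridian→Band A ($675M), total $2086M.
VCG payment = (others' best without TerraLink) − (others' welfare with TerraLink) = 2086 − 2084 = $2M.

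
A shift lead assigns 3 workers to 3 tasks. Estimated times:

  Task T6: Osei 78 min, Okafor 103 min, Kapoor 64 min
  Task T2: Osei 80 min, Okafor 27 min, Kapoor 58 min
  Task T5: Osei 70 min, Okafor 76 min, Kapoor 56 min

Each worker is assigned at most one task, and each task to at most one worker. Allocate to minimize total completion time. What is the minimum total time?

This is the linear assignment problem.
Optimal: Osei→Task T6 (78 min), Okafor→Task T2 (27 min), Kapoor→Task T5 (56 min) — total 78+27+56 = 161 min.

Min total: 161 min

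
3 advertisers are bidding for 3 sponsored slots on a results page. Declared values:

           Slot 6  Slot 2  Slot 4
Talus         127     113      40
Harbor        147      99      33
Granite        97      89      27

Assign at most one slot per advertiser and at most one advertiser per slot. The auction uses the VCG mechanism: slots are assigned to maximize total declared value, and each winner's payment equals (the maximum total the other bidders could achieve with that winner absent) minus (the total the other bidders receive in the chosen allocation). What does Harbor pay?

Efficient allocation: Talus→Slot 2 ($113), Harbor→Slot 6 ($147), Granite→Slot 4 ($27); total welfare W = $287.
Harbor receives Slot 6 at value $147, so the others get W − 147 = $140.
Without Harbor: best allocation of the remaining 2 bidders over all 3 slots is Talus→Slot 6 ($127), Granite→Slot 2 ($89), total $216.
VCG payment = (others' best without Harbor) − (others' welfare with Harbor) = 216 − 140 = $76.

Harbor pays $76.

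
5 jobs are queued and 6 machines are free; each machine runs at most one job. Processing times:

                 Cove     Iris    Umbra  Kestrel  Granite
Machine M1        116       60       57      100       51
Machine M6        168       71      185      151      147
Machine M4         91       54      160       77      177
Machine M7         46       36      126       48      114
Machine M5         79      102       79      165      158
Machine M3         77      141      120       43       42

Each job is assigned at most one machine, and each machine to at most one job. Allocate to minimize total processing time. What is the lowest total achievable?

Minimum total: 273 min

Optimal: Cove→Machine M7 (46 min), Iris→Machine M4 (54 min), Umbra→Machine M5 (79 min), Kestrel→Machine M3 (43 min), Granite→Machine M1 (51 min) — total 46+54+79+43+51 = 273 min.
Min-entry greedy (repeatedly take the single cheapest remaining cell) gives 291 min, worse by 18.
Every other assignment is strictly worse.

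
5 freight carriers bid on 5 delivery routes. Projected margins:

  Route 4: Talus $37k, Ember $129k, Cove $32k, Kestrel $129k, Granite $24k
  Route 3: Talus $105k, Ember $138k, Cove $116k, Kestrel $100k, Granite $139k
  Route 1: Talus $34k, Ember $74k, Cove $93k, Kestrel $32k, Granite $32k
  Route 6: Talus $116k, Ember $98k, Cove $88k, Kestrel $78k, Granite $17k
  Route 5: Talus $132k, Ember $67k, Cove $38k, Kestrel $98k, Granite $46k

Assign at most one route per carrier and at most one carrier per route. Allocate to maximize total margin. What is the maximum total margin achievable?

This is a one-to-one assignment (maximum-weight bipartite matching).
Optimal: Talus→Route 5 ($132k), Ember→Route 6 ($98k), Cove→Route 1 ($93k), Kestrel→Route 4 ($129k), Granite→Route 3 ($139k) — total 132+98+93+129+139 = $591k.
Column-greedy (each route in turn goes to its best remaining carrier) gives $575k, worse by 16.
Every other assignment is strictly worse.

Maximum total: $591k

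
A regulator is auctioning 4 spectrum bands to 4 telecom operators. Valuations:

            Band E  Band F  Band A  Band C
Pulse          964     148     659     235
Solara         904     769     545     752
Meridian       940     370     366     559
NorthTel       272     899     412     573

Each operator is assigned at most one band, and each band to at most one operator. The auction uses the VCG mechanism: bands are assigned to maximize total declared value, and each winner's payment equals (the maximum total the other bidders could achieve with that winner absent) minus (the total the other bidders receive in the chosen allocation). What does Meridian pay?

Meridian pays $305M.

Efficient allocation: Pulse→Band A ($659M), Solara→Band C ($752M), Meridian→Band E ($940M), NorthTel→Band F ($899M); total welfare W = $3250M.
Meridian receives Band E at value $940M, so the others get W − 940 = $2310M.
Without Meridian: best allocation of the remaining 3 bidders over all 4 bands is Pulse→Band E ($964M), Solara→Band C ($752M), NorthTel→Band F ($899M), total $2615M.
VCG payment = (others' best without Meridian) − (others' welfare with Meridian) = 2615 − 2310 = $305M.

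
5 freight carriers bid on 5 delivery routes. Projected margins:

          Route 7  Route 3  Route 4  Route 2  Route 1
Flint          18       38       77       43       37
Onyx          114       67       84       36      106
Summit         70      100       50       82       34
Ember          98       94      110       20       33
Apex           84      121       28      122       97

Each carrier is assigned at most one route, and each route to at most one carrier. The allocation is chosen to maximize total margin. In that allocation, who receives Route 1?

Onyx receives Route 1.

This is a one-to-one assignment (maximum-weight bipartite matching).
Optimal: Flint→Route 4 ($77k), Onyx→Route 1 ($106k), Summit→Route 3 ($100k), Ember→Route 7 ($98k), Apex→Route 2 ($122k) — total 77+106+100+98+122 = $503k.
Column-greedy (each route in turn goes to its best remaining carrier) gives $464k, worse by 39.
Swapping Summit↔Apex (Summit→Route 2 $82k, Apex→Route 3 $121k) loses 19.
Onyx's own top route is Route 7 ($114k), but forcing Onyx→Route 7 and reassigning the rest optimally gives only $483k — worse by 20.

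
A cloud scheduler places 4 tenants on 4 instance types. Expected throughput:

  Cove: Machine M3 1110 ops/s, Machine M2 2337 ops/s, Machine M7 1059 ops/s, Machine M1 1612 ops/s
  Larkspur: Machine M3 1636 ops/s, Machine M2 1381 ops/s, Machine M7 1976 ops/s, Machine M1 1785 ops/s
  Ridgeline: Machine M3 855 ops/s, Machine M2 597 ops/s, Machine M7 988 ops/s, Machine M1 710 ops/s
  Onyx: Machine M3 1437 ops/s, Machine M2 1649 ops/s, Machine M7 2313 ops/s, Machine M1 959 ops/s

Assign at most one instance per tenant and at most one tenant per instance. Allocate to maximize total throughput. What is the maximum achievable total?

Maximum total: 7290 ops/s

Optimal: Cove→Machine M2 (2337 ops/s), Larkspur→Machine M1 (1785 ops/s), Ridgeline→Machine M3 (855 ops/s), Onyx→Machine M7 (2313 ops/s) — total 2337+1785+855+2313 = 7290 ops/s.
Row-greedy (each tenant in turn takes its best remaining instance) gives 6127 ops/s, worse by 1163.
Swapping Ridgeline↔Cove (Ridgeline→Machine M2 597 ops/s, Cove→Machine M3 1110 ops/s) loses 1485.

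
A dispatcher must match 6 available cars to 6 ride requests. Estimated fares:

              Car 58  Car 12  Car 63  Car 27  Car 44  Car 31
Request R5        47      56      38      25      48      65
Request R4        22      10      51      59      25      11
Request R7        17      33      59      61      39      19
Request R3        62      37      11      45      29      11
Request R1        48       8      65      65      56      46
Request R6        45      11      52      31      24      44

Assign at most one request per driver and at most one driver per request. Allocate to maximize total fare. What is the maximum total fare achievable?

This is a one-to-one assignment (maximum-weight bipartite matching).
Optimal: Car 58→Request R3 ($62), Car 12→Request R5 ($56), Car 63→Request R7 ($59), Car 27→Request R4 ($59), Car 44→Request R1 ($56), Car 31→Request R6 ($44) — total 62+56+59+59+56+44 = $336.
Column-greedy (each request in turn goes to its best remaining driver) gives $312, worse by 24.
No other one-to-one assignment exceeds $336.

Maximum total: $336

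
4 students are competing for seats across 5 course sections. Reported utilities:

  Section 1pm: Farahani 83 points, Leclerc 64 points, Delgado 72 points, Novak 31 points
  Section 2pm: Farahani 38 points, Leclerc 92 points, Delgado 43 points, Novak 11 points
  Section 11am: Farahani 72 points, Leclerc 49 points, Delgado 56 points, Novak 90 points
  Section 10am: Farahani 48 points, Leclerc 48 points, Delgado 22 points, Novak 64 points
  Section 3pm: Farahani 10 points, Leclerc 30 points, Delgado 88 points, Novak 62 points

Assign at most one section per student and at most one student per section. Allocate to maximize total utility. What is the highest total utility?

Optimal: Farahani→Section 1pm (83 points), Leclerc→Section 2pm (92 points), Delgado→Section 3pm (88 points), Novak→Section 11am (90 points) — total 83+92+88+90 = 353 points.
Column-greedy (each section in turn goes to its best remaining student) gives 287 points, worse by 66.
Swapping Farahani↔Leclerc (Farahani→Section 2pm 38 points, Leclerc→Section 1pm 64 points) loses 73.
Checked against all permutations: 353 points is optimal.

Maximum total: 353 points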